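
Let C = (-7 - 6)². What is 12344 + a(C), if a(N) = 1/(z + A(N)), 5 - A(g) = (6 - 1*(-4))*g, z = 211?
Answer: 18195055/1474 ≈ 12344.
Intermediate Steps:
C = 169 (C = (-13)² = 169)
A(g) = 5 - 10*g (A(g) = 5 - (6 - 1*(-4))*g = 5 - (6 + 4)*g = 5 - 10*g)
a(N) = 1/(216 - 10*N) (a(N) = 1/(211 + (5 - 10*N)) = 1/(216 - 10*N))
12344 + a(C) = 12344 - 1/(-216 + 10*169) = 12344 - 1/(-216 + 1690) = 12344 - 1/1474 = 18195055/1474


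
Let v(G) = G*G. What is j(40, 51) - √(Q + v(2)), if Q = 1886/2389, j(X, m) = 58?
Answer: 58 - √27334938/2389 ≈ 55.812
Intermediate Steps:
v(G) = G²
Q = 1886/2389 (Q = 1886*(1/2389) = 1886/2389 ≈ 0.78945)
j(40, 51) - √(Q + v(2)) = 58 - √(1886/2389 + 2²) = 58 - √(1886/2389 + 4) = 58 - √(11442/2389) = 58 - √27334938/2389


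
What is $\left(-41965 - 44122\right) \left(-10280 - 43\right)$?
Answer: $888676101$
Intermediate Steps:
$\left(-41965 - 44122\right) \left(-10280 - 43\right) = \left(-86087\right) \left(-10323\right) = 888676101$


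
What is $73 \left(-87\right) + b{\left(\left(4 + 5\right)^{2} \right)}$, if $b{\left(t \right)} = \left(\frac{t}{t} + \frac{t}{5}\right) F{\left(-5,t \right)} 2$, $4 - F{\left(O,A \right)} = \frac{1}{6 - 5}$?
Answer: $- \frac{31239}{5} \approx -6247.8$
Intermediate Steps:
$F{\left(O,A \right)} = 3$ ($F{\left(O,A \right)} = 4 - \frac{1}{6 - 5} = 4 - 1^{-1} = 4 - 1 = 3$)
$b{\left(t \right)} = 6 + \frac{6 t}{5}$ ($b{\left(t \right)} = \left(\frac{t}{t} + \frac{t}{5}\right) 3 \cdot 2 = \left(1 + t \frac{1}{5}\right) 3 \cdot 2 = \left(1 + \frac{t}{5}\right) 3 \cdot 2 = \left(3 + \frac{3 t}{5}\right) 2 = 6 + \frac{6 t}{5}$)
$73 \left(-87\right) + b{\left(\left(4 + 5\right)^{2} \right)} = 73 \left(-87\right) + \left(6 + \frac{6 \left(4 + 5\right)^{2}}{5}\right) = -6351 + \left(6 + \frac{6 \cdot 9^{2}}{5}\right) = -6351 + \left(6 + \frac{6}{5} \cdot 81\right) = -6351 + \left(6 + \frac{486}{5}\right) = -6351 + \frac{516}{5} = - \frac{31239}{5}$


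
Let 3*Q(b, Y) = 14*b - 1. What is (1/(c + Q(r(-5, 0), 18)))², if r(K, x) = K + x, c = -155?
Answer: 9/287296 ≈ 3.1327e-5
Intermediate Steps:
Q(b, Y) = -⅓ + 14*b/3 (Q(b, Y) = (14*b - 1)/3 = (-1 + 14*b)/3 = -⅓ + 14*b/3)
(1/(c + Q(r(-5, 0), 18)))² = (1/(-155 + (-⅓ + 14*(-5 + 0)/3)))² = (1/(-155 + (-⅓ + (14/3)*(-5))))² = (1/(-155 + (-⅓ - 70/3)))² = (1/(-155 - 71/3))² = (1/(-536/3))² = (-3/536)² = 9/287296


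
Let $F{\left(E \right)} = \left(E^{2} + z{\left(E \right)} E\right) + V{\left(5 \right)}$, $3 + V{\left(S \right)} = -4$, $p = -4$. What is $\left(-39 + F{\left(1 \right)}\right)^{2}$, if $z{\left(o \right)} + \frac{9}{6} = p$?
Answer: $\frac{10201}{4} \approx 2550.3$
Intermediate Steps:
$z{\left(o \right)} = - \frac{11}{2}$ ($z{\left(o \right)} = - \frac{3}{2} - 4 = - \frac{11}{2}$)
$V{\left(S \right)} = -7$ ($V{\left(S \right)} = -3 - 4 = -7$)
$F{\left(E \right)} = -7 + E^{2} - \frac{11 E}{2}$ ($F{\left(E \right)} = \left(E^{2} - \frac{11 E}{2}\right) - 7 = -7 + E^{2} - \frac{11 E}{2}$)
$\left(-39 + F{\left(1 \right)}\right)^{2} = \left(-39 - \left(\frac{25}{2} - 1\right)\right)^{2} = \left(-39 - \frac{23}{2}\right)^{2} = \left(- \frac{101}{2}\right)^{2} = \frac{10201}{4}$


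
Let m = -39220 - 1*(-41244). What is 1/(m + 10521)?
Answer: 1/12545 ≈ 7.9713e-5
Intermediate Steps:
m = 2024 (m = -39220 + 41244 = 2024)
1/(m + 10521) = 1/(2024 + 10521) = 1/12545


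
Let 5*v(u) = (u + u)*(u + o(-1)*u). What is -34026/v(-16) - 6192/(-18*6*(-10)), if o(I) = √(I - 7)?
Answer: (-44032*√2 + 1297991*I)/(3840*(-I + 2*√2)) ≈ -42.654 + 104.43*I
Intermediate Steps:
o(I) = √(-7 + I)
v(u) = 2*u*(u + 2*I*u*√2)/5 (v(u) = ((u + u)*(u + √(-7 - 1)*u))/5 = ((2*u)*(u + √(-8)*u))/5 = ((2*u)*(u + (2*I*√2)*u))/5 = ((2*u)*(u + 2*I*u*√2))/5 = (2*u*(u + 2*I*u*√2))/5 = 2*u*(u + 2*I*u*√2)/5)
-34026/v(-16) - 6192/(-18*6*(-10)) = -34026*5/(512*(1 + 2*I*√2)) - 6192/(-18*6*(-10)) = -34026*5/(512*(1 + 2*I*√2)) - 6192/((-108*(-10))) = -34026/(512/5 + 1024*I*√2/5) - 6192/1080 = -34026/(512/5 + 1024*I*√2/5) - 6192*1/1080 = -34026/(512/5 + 1024*I*√2/5) - 86/15 = -86/15 - 34026/(512/5 + 1024*I*√2/5)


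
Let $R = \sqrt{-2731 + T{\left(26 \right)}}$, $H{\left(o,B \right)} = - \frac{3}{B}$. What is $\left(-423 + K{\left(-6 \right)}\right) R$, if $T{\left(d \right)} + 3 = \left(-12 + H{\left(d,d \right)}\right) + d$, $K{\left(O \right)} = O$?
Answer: $- \frac{33 i \sqrt{1838798}}{2} \approx - 22374.0 i$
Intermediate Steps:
$T{\left(d \right)} = -15 + d - \frac{3}{d}$ ($T{\left(d \right)} = -3 - \left(12 - d + \frac{3}{d}\right) = -15 + d - \frac{3}{d}$)
$R = \frac{i \sqrt{1838798}}{26}$ ($R = \sqrt{-2731 - \left(-11 + \frac{3}{26}\right)} = \sqrt{-2731 - - \frac{283}{26}} = \sqrt{-2731 + \frac{283}{26}} = \sqrt{- \frac{70723}{26}} = \frac{i \sqrt{1838798}}{26} \approx 52.155 i$)
$\left(-423 + K{\left(-6 \right)}\right) R = \left(-423 - 6\right) \frac{i \sqrt{1838798}}{26} = - 429 \frac{i \sqrt{1838798}}{26} = - \frac{33 i \sqrt{1838798}}{2}$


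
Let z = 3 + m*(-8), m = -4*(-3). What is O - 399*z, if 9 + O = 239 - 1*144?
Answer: 37193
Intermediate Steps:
m = 12
O = 86 (O = -9 + (239 - 1*144) = -9 + (239 - 144) = -9 + 95 = 86)
z = -93 (z = 3 + 12*(-8) = 3 - 96 = -93)
O - 399*z = 86 - 399*(-93) = 86 + 37107 = 37193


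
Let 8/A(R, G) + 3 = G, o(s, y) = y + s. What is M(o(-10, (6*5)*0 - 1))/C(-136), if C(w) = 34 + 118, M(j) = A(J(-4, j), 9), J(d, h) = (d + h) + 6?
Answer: 1/114 ≈ 0.0087719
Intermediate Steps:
J(d, h) = 6 + d + h
o(s, y) = s + y
A(R, G) = 8/(-3 + G)
M(j) = 4/3 (M(j) = 8/(-3 + 9) = 8/6 = 8*(⅙) = 4/3)
C(w) = 152
M(o(-10, (6*5)*0 - 1))/C(-136) = (4/3)/152 = (4/3)*(1/152) = 1/114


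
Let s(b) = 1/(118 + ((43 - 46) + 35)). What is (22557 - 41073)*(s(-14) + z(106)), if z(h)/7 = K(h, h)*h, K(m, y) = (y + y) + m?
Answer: -109224035486/25 ≈ -4.3690e+9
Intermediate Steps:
s(b) = 1/150 (s(b) = 1/(118 + (-3 + 35)) = 1/(118 + 32) = 1/150)
K(m, y) = m + 2*y (K(m, y) = 2*y + m = m + 2*y)
z(h) = 21*h² (z(h) = 7*((h + 2*h)*h) = 7*((3*h)*h) = 7*(3*h²) = 21*h²)
(22557 - 41073)*(s(-14) + z(106)) = (22557 - 41073)*(1/150 + 21*106²) = -18516*(1/150 + 21*11236) = -18516*(1/150 + 235956) = -18516*35393401/150 = -109224035486/25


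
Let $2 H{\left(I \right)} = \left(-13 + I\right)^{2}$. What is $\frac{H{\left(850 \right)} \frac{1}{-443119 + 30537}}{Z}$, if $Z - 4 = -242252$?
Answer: $\frac{700569}{199894328672} \approx 3.5047 \cdot 10^{-6}$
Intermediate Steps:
$H{\left(I \right)} = \frac{\left(-13 + I\right)^{2}}{2}$
$Z = -242248$ ($Z = 4 - 242252 = -242248$)
$\frac{H{\left(850 \right)} \frac{1}{-443119 + 30537}}{Z} = \frac{\frac{\left(-13 + 850\right)^{2}}{2} \frac{1}{-443119 + 30537}}{-242248} = \frac{\frac{1}{2} \cdot 837^{2}}{-412582} \left(- \frac{1}{242248}\right) = \frac{1}{2} \cdot 700569 \left(- \frac{1}{412582}\right) \left(- \frac{1}{242248}\right) = \frac{700569}{2} \left(- \frac{1}{412582}\right) \left(- \frac{1}{242248}\right) = \left(- \frac{700569}{825164}\right) \left(- \frac{1}{242248}\right) = \frac{700569}{199894328672}$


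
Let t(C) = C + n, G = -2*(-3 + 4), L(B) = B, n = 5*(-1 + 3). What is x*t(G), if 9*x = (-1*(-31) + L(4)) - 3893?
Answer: -10288/3 ≈ -3429.3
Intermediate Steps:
n = 10 (n = 5*2 = 10)
G = -2 (G = -2*1 = -2)
t(C) = 10 + C (t(C) = C + 10 = 10 + C)
x = -1286/3 (x = ((-1*(-31) + 4) - 3893)/9 = ((31 + 4) - 3893)/9 = (35 - 3893)/9 = (1/9)*(-3858) = -1286/3 ≈ -428.67)
x*t(G) = -1286*(10 - 2)/3 = -1286/3*8 = -10288/3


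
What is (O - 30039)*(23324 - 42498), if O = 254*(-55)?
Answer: 843828566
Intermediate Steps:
O = -13970
(O - 30039)*(23324 - 42498) = (-13970 - 30039)*(23324 - 42498) = -44009*(-19174) = 843828566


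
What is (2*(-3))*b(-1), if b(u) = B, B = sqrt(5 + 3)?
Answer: -12*sqrt(2) ≈ -16.971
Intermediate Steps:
B = 2*sqrt(2) (B = sqrt(8) = 2*sqrt(2) ≈ 2.8284)
b(u) = 2*sqrt(2)
(2*(-3))*b(-1) = (2*(-3))*(2*sqrt(2)) = -12*sqrt(2)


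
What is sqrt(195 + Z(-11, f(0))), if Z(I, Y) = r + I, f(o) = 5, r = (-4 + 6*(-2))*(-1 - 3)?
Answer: 2*sqrt(62) ≈ 15.748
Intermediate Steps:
r = 64 (r = (-4 - 12)*(-4) = -16*(-4) = 64)
Z(I, Y) = 64 + I
sqrt(195 + Z(-11, f(0))) = sqrt(195 + (64 - 11)) = sqrt(195 + 53) = sqrt(248) = 2*sqrt(62)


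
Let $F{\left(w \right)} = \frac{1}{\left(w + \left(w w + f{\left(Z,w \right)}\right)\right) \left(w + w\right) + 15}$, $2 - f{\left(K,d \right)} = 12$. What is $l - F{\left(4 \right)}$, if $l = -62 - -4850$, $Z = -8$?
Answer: $\frac{454859}{95} \approx 4788.0$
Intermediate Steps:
$f{\left(K,d \right)} = -10$ ($f{\left(K,d \right)} = 2 - 12 = -10$)
$l = 4788$ ($l = -62 + 4850 = 4788$)
$F{\left(w \right)} = \frac{1}{15 + 2 w \left(-10 + w + w^{2}\right)}$ ($F{\left(w \right)} = \frac{1}{\left(w + \left(w w - 10\right)\right) \left(w + w\right) + 15} = \frac{1}{\left(w + \left(w^{2} - 10\right)\right) 2 w + 15} = \frac{1}{\left(w + \left(-10 + w^{2}\right)\right) 2 w + 15} = \frac{1}{\left(-10 + w + w^{2}\right) 2 w + 15} = \frac{1}{2 w \left(-10 + w + w^{2}\right) + 15} = \frac{1}{15 + 2 w \left(-10 + w + w^{2}\right)}$)
$l - F{\left(4 \right)} = 4788 - \frac{1}{15 - 80 + 2 \cdot 4^{2} + 2 \cdot 4^{3}} = 4788 - \frac{1}{15 - 80 + 2 \cdot 16 + 2 \cdot 64} = 4788 - \frac{1}{15 - 80 + 32 + 128} = 4788 - \frac{1}{95} = \frac{454859}{95}$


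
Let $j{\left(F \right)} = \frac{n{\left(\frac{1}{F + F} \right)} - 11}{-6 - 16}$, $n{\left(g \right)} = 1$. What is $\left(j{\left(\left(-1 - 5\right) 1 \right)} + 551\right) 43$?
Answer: $\frac{260838}{11} \approx 23713.0$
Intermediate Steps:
$j{\left(F \right)} = \frac{5}{11}$ ($j{\left(F \right)} = \frac{1 - 11}{-6 - 16} = - \frac{10}{-22} = \left(-10\right) \left(- \frac{1}{22}\right) = \frac{5}{11}$)
$\left(j{\left(\left(-1 - 5\right) 1 \right)} + 551\right) 43 = \left(\frac{5}{11} + 551\right) 43 = \frac{6066}{11} \cdot 43 = \frac{260838}{11}$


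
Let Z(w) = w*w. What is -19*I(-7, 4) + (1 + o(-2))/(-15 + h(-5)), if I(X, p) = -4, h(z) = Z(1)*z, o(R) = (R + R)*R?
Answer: 1511/20 ≈ 75.550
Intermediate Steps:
Z(w) = w**2
o(R) = 2*R**2 (o(R) = (2*R)*R = 2*R**2)
h(z) = z (h(z) = 1**2*z = 1*z = z)
-19*I(-7, 4) + (1 + o(-2))/(-15 + h(-5)) = -19*(-4) + (1 + 2*(-2)**2)/(-15 - 5) = 76 + (1 + 2*4)/(-20) = 76 + (1 + 8)*(-1/20) = 76 + 9*(-1/20) = 76 - 9/20 = 1511/20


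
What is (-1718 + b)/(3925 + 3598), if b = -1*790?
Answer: -2508/7523 ≈ -0.33338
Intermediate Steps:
b = -790
(-1718 + b)/(3925 + 3598) = (-1718 - 790)/(3925 + 3598) = -2508/7523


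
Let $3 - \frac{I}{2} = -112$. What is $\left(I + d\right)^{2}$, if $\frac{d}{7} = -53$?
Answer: $19881$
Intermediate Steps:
$d = -371$ ($d = 7 \left(-53\right) = -371$)
$I = 230$ ($I = 6 - -224 = 6 + 224 = 230$)
$\left(I + d\right)^{2} = \left(230 - 371\right)^{2} = \left(-141\right)^{2} = 19881$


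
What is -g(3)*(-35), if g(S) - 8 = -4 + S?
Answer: 245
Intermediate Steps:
g(S) = 4 + S (g(S) = 8 + (-4 + S) = 4 + S)
-g(3)*(-35) = -(4 + 3)*(-35) = -1*7*(-35) = -7*(-35) = 245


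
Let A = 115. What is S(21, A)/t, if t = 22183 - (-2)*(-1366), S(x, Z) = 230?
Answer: 230/19451 ≈ 0.011825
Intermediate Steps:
t = 19451 (t = 22183 - 1*2732 = 22183 - 2732 = 19451)
S(21, A)/t = 230/19451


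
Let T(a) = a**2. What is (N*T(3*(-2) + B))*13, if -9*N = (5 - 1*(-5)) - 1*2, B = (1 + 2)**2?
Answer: -104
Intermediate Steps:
B = 9 (B = 3**2 = 9)
N = -8/9 (N = -((5 - 1*(-5)) - 1*2)/9 = -((5 + 5) - 2)/9 = -(10 - 2)/9 = -1/9*8 = -8/9 ≈ -0.88889)
(N*T(3*(-2) + B))*13 = -8*(3*(-2) + 9)**2/9*13 = -8*(-6 + 9)**2/9*13 = -8/9*3**2*13 = -8/9*9*13 = -8*13 = -104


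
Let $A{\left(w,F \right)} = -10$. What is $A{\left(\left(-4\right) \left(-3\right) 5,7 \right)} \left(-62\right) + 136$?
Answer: $756$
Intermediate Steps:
$A{\left(\left(-4\right) \left(-3\right) 5,7 \right)} \left(-62\right) + 136 = \left(-10\right) \left(-62\right) + 136 = 620 + 136 = 756$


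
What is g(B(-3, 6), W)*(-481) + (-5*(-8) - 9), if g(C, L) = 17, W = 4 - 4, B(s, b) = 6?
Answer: -8146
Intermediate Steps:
W = 0
g(B(-3, 6), W)*(-481) + (-5*(-8) - 9) = 17*(-481) + (-5*(-8) - 9) = -8177 + (40 - 9) = -8177 + 31 = -8146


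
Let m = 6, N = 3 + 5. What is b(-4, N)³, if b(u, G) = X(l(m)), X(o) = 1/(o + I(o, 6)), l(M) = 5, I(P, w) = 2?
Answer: 1/343 ≈ 0.0029155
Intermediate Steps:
N = 8
X(o) = 1/(2 + o) (X(o) = 1/(o + 2) = 1/(2 + o))
b(u, G) = ⅐ (b(u, G) = 1/(2 + 5) = 1/7 = ⅐)
b(-4, N)³ = (⅐)³ = 1/343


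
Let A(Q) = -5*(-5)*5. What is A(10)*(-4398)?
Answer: -549750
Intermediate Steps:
A(Q) = 125 (A(Q) = 25*5 = 125)
A(10)*(-4398) = 125*(-4398) = -549750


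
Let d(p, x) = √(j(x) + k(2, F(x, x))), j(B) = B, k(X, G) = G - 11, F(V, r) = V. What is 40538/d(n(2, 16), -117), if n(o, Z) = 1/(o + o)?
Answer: -40538*I*√5/35 ≈ -2589.9*I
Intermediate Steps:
k(X, G) = -11 + G
n(o, Z) = 1/(2*o)
d(p, x) = √(-11 + 2*x) (d(p, x) = √(x + (-11 + x)) = √(-11 + 2*x))
40538/d(n(2, 16), -117) = 40538/(√(-11 + 2*(-117))) = 40538/(√(-11 - 234)) = 40538/(√(-245)) = 40538/((7*I*√5)) = 40538*(-I*√5/35) = -40538*I*√5/35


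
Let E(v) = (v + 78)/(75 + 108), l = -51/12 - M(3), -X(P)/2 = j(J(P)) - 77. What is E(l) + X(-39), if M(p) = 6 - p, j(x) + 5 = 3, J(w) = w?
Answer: 115939/732 ≈ 158.39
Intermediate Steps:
j(x) = -2 (j(x) = -5 + 3 = -2)
X(P) = 158 (X(P) = -2*(-2 - 77) = -2*(-79) = 158)
l = -29/4 (l = -51/12 - (6 - 1*3) = -51*1/12 - (6 - 3) = -17/4 - 1*3 = -17/4 - 3 = -29/4 ≈ -7.2500)
E(v) = 26/61 + v/183 (E(v) = (78 + v)/183 = (78 + v)*(1/183) = 26/61 + v/183)
E(l) + X(-39) = (26/61 + (1/183)*(-29/4)) + 158 = (26/61 - 29/732) + 158 = 283/732 + 158 = 115939/732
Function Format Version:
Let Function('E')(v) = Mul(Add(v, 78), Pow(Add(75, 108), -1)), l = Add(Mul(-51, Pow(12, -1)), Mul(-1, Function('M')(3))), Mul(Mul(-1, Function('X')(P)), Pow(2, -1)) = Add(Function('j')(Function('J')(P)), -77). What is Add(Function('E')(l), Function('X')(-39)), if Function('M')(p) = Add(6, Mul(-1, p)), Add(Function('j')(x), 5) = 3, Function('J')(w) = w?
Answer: Rational(115939, 732) ≈ 158.39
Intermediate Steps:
Function('j')(x) = -2 (Function('j')(x) = Add(-5, 3) = -2)
Function('X')(P) = 158 (Function('X')(P) = Mul(-2, Add(-2, -77)) = Mul(-2, -79) = 158)
l = Rational(-29, 4) (l = Add(Mul(-51, Pow(12, -1)), Mul(-1, Add(6, Mul(-1, 3)))) = Add(Mul(-51, Rational(1, 12)), Mul(-1, Add(6, -3))) = Add(Rational(-17, 4), Mul(-1, 3)) = Add(Rational(-17, 4), -3) = Rational(-29, 4) ≈ -7.2500)
Function('E')(v) = Add(Rational(26, 61), Mul(Rational(1, 183), v)) (Function('E')(v) = Mul(Add(78, v), Pow(183, -1)) = Mul(Add(78, v), Rational(1, 183)) = Add(Rational(26, 61), Mul(Rational(1, 183), v)))
Add(Function('E')(l), Function('X')(-39)) = Add(Add(Rational(26, 61), Mul(Rational(1, 183), Rational(-29, 4))), 158) = Add(Add(Rational(26, 61), Rational(-29, 732)), 158) = Add(Rational(283, 732), 158) = Rational(115939, 732)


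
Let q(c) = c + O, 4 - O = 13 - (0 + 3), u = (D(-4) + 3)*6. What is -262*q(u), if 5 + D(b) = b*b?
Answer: -20436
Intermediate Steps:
D(b) = -5 + b² (D(b) = -5 + b*b = -5 + b²)
u = 84 (u = ((-5 + (-4)²) + 3)*6 = ((-5 + 16) + 3)*6 = (11 + 3)*6 = 14*6 = 84)
O = -6 (O = 4 - (13 - (0 + 3)) = 4 - (13 - 1*3) = 4 - (13 - 3) = 4 - 1*10 = 4 - 10 = -6)
q(c) = -6 + c (q(c) = c - 6 = -6 + c)
-262*q(u) = -262*(-6 + 84) = -262*78 = -20436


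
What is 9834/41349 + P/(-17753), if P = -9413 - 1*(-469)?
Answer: 16497226/22244509 ≈ 0.74163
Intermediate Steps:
P = -8944 (P = -9413 + 469 = -8944)
9834/41349 + P/(-17753) = 9834/41349 - 8944/(-17753) = 9834*(1/41349) - 8944*(-1/17753) = 298/1253 + 8944/17753 = 16497226/22244509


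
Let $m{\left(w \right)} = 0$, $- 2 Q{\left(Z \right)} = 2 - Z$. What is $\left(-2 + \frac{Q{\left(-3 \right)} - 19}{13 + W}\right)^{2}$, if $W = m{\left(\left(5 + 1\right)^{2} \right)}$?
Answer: $\frac{9025}{676} \approx 13.351$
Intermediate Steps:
$Q{\left(Z \right)} = -1 + \frac{Z}{2}$ ($Q{\left(Z \right)} = - \frac{2 - Z}{2} = -1 + \frac{Z}{2}$)
$W = 0$
$\left(-2 + \frac{Q{\left(-3 \right)} - 19}{13 + W}\right)^{2} = \left(-2 + \frac{\left(-1 + \frac{1}{2} \left(-3\right)\right) - 19}{13 + 0}\right)^{2} = \left(-2 + \frac{\left(-1 - \frac{3}{2}\right) - 19}{13}\right)^{2} = \left(-2 + \left(- \frac{5}{2} - 19\right) \frac{1}{13}\right)^{2} = \left(-2 - \frac{43}{26}\right)^{2} = \left(- \frac{95}{26}\right)^{2} = \frac{9025}{676}$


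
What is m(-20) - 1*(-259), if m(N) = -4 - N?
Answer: 275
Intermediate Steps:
m(-20) - 1*(-259) = (-4 - 1*(-20)) - 1*(-259) = (-4 + 20) + 259 = 16 + 259 = 275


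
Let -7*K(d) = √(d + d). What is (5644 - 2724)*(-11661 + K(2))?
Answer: -238356680/7 ≈ -3.4051e+7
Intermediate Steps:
K(d) = -√2*√d/7 (K(d) = -√(d + d)/7 = -√2*√d/7)
(5644 - 2724)*(-11661 + K(2)) = (5644 - 2724)*(-11661 - √2*√2/7) = 2920*(-11661 - 2/7) = 2920*(-81629/7) = -238356680/7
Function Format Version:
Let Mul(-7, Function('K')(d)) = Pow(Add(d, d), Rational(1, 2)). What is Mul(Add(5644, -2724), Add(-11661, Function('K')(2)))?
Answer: Rational(-238356680, 7) ≈ -3.4051e+7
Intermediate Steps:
Function('K')(d) = Mul(Rational(-1, 7), Pow(2, Rational(1, 2)), Pow(d, Rational(1, 2))) (Function('K')(d) = Mul(Rational(-1, 7), Pow(Add(d, d), Rational(1, 2))) = Mul(Rational(-1, 7), Pow(Mul(2, d), Rational(1, 2))) = Mul(Rational(-1, 7), Mul(Pow(2, Rational(1, 2)), Pow(d, Rational(1, 2)))) = Mul(Rational(-1, 7), Pow(2, Rational(1, 2)), Pow(d, Rational(1, 2))))
Mul(Add(5644, -2724), Add(-11661, Function('K')(2))) = Mul(Add(5644, -2724), Add(-11661, Mul(Rational(-1, 7), Pow(2, Rational(1, 2)), Pow(2, Rational(1, 2))))) = Mul(2920, Add(-11661, Rational(-2, 7))) = Mul(2920, Rational(-81629, 7)) = Rational(-238356680, 7)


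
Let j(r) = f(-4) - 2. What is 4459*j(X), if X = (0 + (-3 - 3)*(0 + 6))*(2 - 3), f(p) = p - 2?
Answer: -35672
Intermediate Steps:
f(p) = -2 + p
X = 36 (X = (0 - 6*6)*(-1) = (0 - 36)*(-1) = -36*(-1) = 36)
j(r) = -8 (j(r) = (-2 - 4) - 2 = -6 - 2 = -8)
4459*j(X) = 4459*(-8) = -35672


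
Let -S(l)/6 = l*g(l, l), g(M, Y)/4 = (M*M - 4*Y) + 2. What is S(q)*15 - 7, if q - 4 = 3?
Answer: -57967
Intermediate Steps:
q = 7 (q = 4 + 3 = 7)
g(M, Y) = 8 - 16*Y + 4*M² (g(M, Y) = 4*((M*M - 4*Y) + 2) = 4*((M² - 4*Y) + 2) = 4*(2 + M² - 4*Y) = 8 - 16*Y + 4*M²)
S(l) = -6*l*(8 - 16*l + 4*l²)
S(q)*15 - 7 = (24*7*(-2 - 1*7² + 4*7))*15 - 7 = (24*7*(-2 - 1*49 + 28))*15 - 7 = (24*7*(-2 - 49 + 28))*15 - 7 = (24*7*(-23))*15 - 7 = -3864*15 - 7 = -57960 - 7 = -57967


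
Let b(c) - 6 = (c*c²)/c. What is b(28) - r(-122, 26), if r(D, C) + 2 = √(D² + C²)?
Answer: 792 - 2*√3890 ≈ 667.26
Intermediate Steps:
r(D, C) = -2 + √(C² + D²) (r(D, C) = -2 + √(D² + C²) = -2 + √(C² + D²))
b(c) = 6 + c² (b(c) = 6 + (c*c²)/c = 6 + c³/c = 6 + c²)
b(28) - r(-122, 26) = (6 + 28²) - (-2 + √(26² + (-122)²)) = (6 + 784) - (-2 + √(676 + 14884)) = 790 - (-2 + √15560) = 790 - (-2 + 2*√3890) = 790 + (2 - 2*√3890) = 792 - 2*√3890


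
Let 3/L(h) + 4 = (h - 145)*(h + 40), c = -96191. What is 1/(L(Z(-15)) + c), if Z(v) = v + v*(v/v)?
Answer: -1754/168719017 ≈ -1.0396e-5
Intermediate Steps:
Z(v) = 2*v (Z(v) = v + v*1 = v + v = 2*v)
L(h) = 3/(-4 + (-145 + h)*(40 + h)) (L(h) = 3/(-4 + (h - 145)*(h + 40)) = 3/(-4 + (-145 + h)*(40 + h)))
1/(L(Z(-15)) + c) = 1/(3/(-5804 + (2*(-15))² - 210*(-15)) - 96191) = 1/(3/(-5804 + (-30)² - 105*(-30)) - 96191) = 1/(3/(-5804 + 900 + 3150) - 96191) = 1/(3/(-1754) - 96191) = 1/(3*(-1/1754) - 96191) = 1/(-3/1754 - 96191) = 1/(-168719017/1754) = -1754/168719017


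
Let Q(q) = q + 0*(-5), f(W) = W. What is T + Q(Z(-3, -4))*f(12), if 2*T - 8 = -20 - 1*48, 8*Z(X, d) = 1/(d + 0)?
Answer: -243/8 ≈ -30.375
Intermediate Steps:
Z(X, d) = 1/(8*d) (Z(X, d) = 1/(8*(d + 0)) = 1/(8*d))
Q(q) = q (Q(q) = q + 0 = q)
T = -30 (T = 4 + (-20 - 1*48)/2 = 4 + (-20 - 48)/2 = 4 + (½)*(-68) = 4 - 34 = -30)
T + Q(Z(-3, -4))*f(12) = -30 + ((⅛)/(-4))*12 = -30 + ((⅛)*(-¼))*12 = -30 - 1/32*12 = -30 - 3/8 = -243/8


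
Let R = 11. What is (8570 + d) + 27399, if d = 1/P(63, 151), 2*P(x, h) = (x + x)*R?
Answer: 24926518/693 ≈ 35969.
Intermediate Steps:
P(x, h) = 11*x (P(x, h) = ((x + x)*11)/2 = ((2*x)*11)/2 = (22*x)/2 = 11*x)
d = 1/693 (d = 1/(11*63) = 1/693 ≈ 0.0014430)
(8570 + d) + 27399 = (8570 + 1/693) + 27399 = 5939011/693 + 27399 = 24926518/693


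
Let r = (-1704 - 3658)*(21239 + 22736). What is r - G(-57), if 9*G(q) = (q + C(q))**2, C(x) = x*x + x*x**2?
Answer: -3916278839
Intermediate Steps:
C(x) = x**2 + x**3
G(q) = (q + q**2*(1 + q))**2/9
r = -235793950 (r = -5362*43975 = -235793950)
r - G(-57) = -235793950 - (-57)**2*(1 - 57*(1 - 57))**2/9 = -235793950 - 3249*(1 - 57*(-56))**2/9 = -235793950 - 3249*(1 + 3192)**2/9 = -235793950 - 3249*3193**2/9 = -235793950 - 3249*10195249/9 = -235793950 - 1*3680484889 = -235793950 - 3680484889 = -3916278839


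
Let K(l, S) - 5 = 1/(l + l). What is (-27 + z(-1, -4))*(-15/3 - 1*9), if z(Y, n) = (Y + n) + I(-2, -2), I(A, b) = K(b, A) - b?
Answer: 707/2 ≈ 353.50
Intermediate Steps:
K(l, S) = 5 + 1/(2*l) (K(l, S) = 5 + 1/(l + l) = 5 + 1/(2*l))
I(A, b) = 5 + 1/(2*b) - b (I(A, b) = (5 + 1/(2*b)) - b = 5 + 1/(2*b) - b)
z(Y, n) = 27/4 + Y + n (z(Y, n) = (Y + n) + (5 + (1/2)/(-2) - 1*(-2)) = (Y + n) + (5 + (1/2)*(-1/2) + 2) = (Y + n) + (5 - 1/4 + 2) = (Y + n) + 27/4 = 27/4 + Y + n)
(-27 + z(-1, -4))*(-15/3 - 1*9) = (-27 + (27/4 - 1 - 4))*(-15/3 - 1*9) = (-27 + 7/4)*(-15*1/3 - 9) = -101*(-5 - 9)/4 = -101/4*(-14) = 707/2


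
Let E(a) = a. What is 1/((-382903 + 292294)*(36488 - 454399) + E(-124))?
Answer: 1/37866497675 ≈ 2.6409e-11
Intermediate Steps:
1/((-382903 + 292294)*(36488 - 454399) + E(-124)) = 1/((-382903 + 292294)*(36488 - 454399) - 124) = 1/(-90609*(-417911) - 124) = 1/(37866497799 - 124) = 1/37866497675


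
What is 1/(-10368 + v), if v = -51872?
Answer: -1/62240 ≈ -1.6067e-5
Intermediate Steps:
1/(-10368 + v) = 1/(-10368 - 51872) = 1/(-62240) = -1/62240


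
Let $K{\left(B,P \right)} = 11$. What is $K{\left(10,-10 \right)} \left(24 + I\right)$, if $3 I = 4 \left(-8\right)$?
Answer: $\frac{440}{3} \approx 146.67$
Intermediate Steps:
$I = - \frac{32}{3}$ ($I = \frac{4 \left(-8\right)}{3} = \frac{1}{3} \left(-32\right) = - \frac{32}{3} \approx -10.667$)
$K{\left(10,-10 \right)} \left(24 + I\right) = 11 \left(24 - \frac{32}{3}\right) = 11 \cdot \frac{40}{3} = \frac{440}{3}$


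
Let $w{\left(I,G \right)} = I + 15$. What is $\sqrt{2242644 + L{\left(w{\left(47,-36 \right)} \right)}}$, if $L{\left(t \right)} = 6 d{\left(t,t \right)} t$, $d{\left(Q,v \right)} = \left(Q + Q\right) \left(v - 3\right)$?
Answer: $2 \sqrt{1241049} \approx 2228.0$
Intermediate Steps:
$w{\left(I,G \right)} = 15 + I$
$d{\left(Q,v \right)} = 2 Q \left(-3 + v\right)$
$L{\left(t \right)} = 12 t^{2} \left(-3 + t\right)$ ($L{\left(t \right)} = 6 \cdot 2 t \left(-3 + t\right) t = 12 t \left(-3 + t\right) t = 12 t^{2} \left(-3 + t\right)$)
$\sqrt{2242644 + L{\left(w{\left(47,-36 \right)} \right)}} = \sqrt{2242644 + 12 \left(15 + 47\right)^{2} \left(-3 + \left(15 + 47\right)\right)} = \sqrt{2242644 + 12 \cdot 62^{2} \left(-3 + 62\right)} = \sqrt{2242644 + 12 \cdot 3844 \cdot 59} = \sqrt{2242644 + 2721552} = \sqrt{4964196} = 2 \sqrt{1241049}$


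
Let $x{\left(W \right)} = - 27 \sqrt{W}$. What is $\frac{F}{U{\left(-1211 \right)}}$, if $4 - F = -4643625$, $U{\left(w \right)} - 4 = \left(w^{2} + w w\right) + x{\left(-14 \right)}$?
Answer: $\frac{756665414663}{477931047129} + \frac{4643629 i \sqrt{14}}{318620698086} \approx 1.5832 + 5.4531 \cdot 10^{-5} i$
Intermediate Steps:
$U{\left(w \right)} = 4 + 2 w^{2} - 27 i \sqrt{14}$ ($U{\left(w \right)} = 4 - \left(- w^{2} - w w + 27 i \sqrt{14}\right) = 4 + \left(\left(w^{2} + w^{2}\right) - 27 i \sqrt{14}\right) = 4 + \left(2 w^{2} - 27 i \sqrt{14}\right) = 4 + 2 w^{2} - 27 i \sqrt{14}$)
$F = 4643629$ ($F = 4 - -4643625 = 4 + 4643625 = 4643629$)
$\frac{F}{U{\left(-1211 \right)}} = \frac{4643629}{4 + 2 \left(-1211\right)^{2} - 27 i \sqrt{14}} = \frac{4643629}{4 + 2 \cdot 1466521 - 27 i \sqrt{14}} = \frac{4643629}{4 + 2933042 - 27 i \sqrt{14}} = \frac{4643629}{2933046 - 27 i \sqrt{14}}$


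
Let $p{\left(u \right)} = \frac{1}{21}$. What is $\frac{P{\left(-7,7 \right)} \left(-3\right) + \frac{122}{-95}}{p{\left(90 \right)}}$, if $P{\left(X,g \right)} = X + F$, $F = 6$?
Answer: $\frac{3423}{95} \approx 36.032$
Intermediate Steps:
$P{\left(X,g \right)} = 6 + X$ ($P{\left(X,g \right)} = X + 6 = 6 + X$)
$p{\left(u \right)} = \frac{1}{21}$
$\frac{P{\left(-7,7 \right)} \left(-3\right) + \frac{122}{-95}}{p{\left(90 \right)}} = \left(\left(6 - 7\right) \left(-3\right) + \frac{122}{-95}\right) \frac{1}{\frac{1}{21}} = \left(\left(-1\right) \left(-3\right) + 122 \left(- \frac{1}{95}\right)\right) 21 = \left(3 - \frac{122}{95}\right) 21 = \frac{163}{95} \cdot 21 = \frac{3423}{95}$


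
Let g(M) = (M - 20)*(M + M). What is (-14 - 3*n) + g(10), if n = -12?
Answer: -178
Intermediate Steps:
g(M) = 2*M*(-20 + M) (g(M) = (-20 + M)*(2*M) = 2*M*(-20 + M))
(-14 - 3*n) + g(10) = (-14 - 3*(-12)) + 2*10*(-20 + 10) = (-14 + 36) + 2*10*(-10) = 22 - 200 = -178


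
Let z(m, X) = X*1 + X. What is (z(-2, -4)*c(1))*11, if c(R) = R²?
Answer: -88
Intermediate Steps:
z(m, X) = 2*X (z(m, X) = X + X = 2*X)
(z(-2, -4)*c(1))*11 = ((2*(-4))*1²)*11 = -8*1*11 = -8*11 = -88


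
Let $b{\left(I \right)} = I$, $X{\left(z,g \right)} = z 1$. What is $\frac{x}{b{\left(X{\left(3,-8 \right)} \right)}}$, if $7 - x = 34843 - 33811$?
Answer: $- \frac{1025}{3} \approx -341.67$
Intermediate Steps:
$X{\left(z,g \right)} = z$
$x = -1025$ ($x = 7 - \left(34843 - 33811\right) = 7 - 1032 = -1025$)
$\frac{x}{b{\left(X{\left(3,-8 \right)} \right)}} = - \frac{1025}{3}$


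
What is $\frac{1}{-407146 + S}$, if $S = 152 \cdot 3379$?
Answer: $\frac{1}{106462} \approx 9.393 \cdot 10^{-6}$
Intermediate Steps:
$S = 513608$
$\frac{1}{-407146 + S} = \frac{1}{-407146 + 513608} = \frac{1}{106462}$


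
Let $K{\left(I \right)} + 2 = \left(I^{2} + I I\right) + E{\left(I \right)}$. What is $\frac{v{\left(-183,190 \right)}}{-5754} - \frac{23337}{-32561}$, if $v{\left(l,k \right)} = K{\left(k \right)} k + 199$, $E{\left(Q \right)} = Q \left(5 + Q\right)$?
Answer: $- \frac{675744782861}{187355994} \approx -3606.7$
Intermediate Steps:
$K{\left(I \right)} = -2 + 2 I^{2} + I \left(5 + I\right)$ ($K{\left(I \right)} = -2 + \left(\left(I^{2} + I I\right) + I \left(5 + I\right)\right) = -2 + \left(\left(I^{2} + I^{2}\right) + I \left(5 + I\right)\right) = -2 + \left(2 I^{2} + I \left(5 + I\right)\right) = -2 + 2 I^{2} + I \left(5 + I\right)$)
$v{\left(l,k \right)} = 199 + k \left(-2 + 3 k^{2} + 5 k\right)$ ($v{\left(l,k \right)} = \left(-2 + 3 k^{2} + 5 k\right) k + 199 = k \left(-2 + 3 k^{2} + 5 k\right) + 199 = 199 + k \left(-2 + 3 k^{2} + 5 k\right)$)
$\frac{v{\left(-183,190 \right)}}{-5754} - \frac{23337}{-32561} = \frac{199 + 190 \left(-2 + 2 \cdot 190^{2} + 190 \left(5 + 190\right)\right)}{-5754} - \frac{23337}{-32561} = \left(199 + 190 \left(-2 + 2 \cdot 36100 + 190 \cdot 195\right)\right) \left(- \frac{1}{5754}\right) - - \frac{23337}{32561} = \left(199 + 190 \left(-2 + 72200 + 37050\right)\right) \left(- \frac{1}{5754}\right) + \frac{23337}{32561} = \left(199 + 190 \cdot 109248\right) \left(- \frac{1}{5754}\right) + \frac{23337}{32561} = \left(199 + 20757120\right) \left(- \frac{1}{5754}\right) + \frac{23337}{32561} = 20757319 \left(- \frac{1}{5754}\right) + \frac{23337}{32561} = - \frac{20757319}{5754} + \frac{23337}{32561} = - \frac{675744782861}{187355994}$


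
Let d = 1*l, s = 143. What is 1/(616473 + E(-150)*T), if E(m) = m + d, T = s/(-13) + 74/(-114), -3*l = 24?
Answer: 57/35243873 ≈ 1.6173e-6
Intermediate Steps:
l = -8 (l = -1/3*24 = -8)
d = -8 (d = 1*(-8) = -8)
T = -664/57 (T = 143/(-13) + 74/(-114) = 143*(-1/13) + 74*(-1/114) = -11 - 37/57 = -664/57 ≈ -11.649)
E(m) = -8 + m (E(m) = m - 8 = -8 + m)
1/(616473 + E(-150)*T) = 1/(616473 + (-8 - 150)*(-664/57)) = 1/(616473 - 158*(-664/57)) = 1/(616473 + 104912/57) = 1/(35243873/57) = 57/35243873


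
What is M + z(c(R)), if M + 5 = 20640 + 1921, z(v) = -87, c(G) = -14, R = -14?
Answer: 22469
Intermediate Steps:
M = 22556 (M = -5 + (20640 + 1921) = -5 + 22561 = 22556)
M + z(c(R)) = 22556 - 87 = 22469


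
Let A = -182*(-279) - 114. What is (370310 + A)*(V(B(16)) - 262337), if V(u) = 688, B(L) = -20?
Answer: -110147426126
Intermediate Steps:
A = 50664 (A = 50778 - 114 = 50664)
(370310 + A)*(V(B(16)) - 262337) = (370310 + 50664)*(688 - 262337) = 420974*(-261649) = -110147426126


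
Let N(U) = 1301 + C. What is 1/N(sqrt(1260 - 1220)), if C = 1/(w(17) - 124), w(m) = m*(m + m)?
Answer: 454/590655 ≈ 0.00076864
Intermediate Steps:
w(m) = 2*m**2 (w(m) = m*(2*m) = 2*m**2)
C = 1/454 (C = 1/(2*17**2 - 124) = 1/(2*289 - 124) = 1/(578 - 124) = 1/454 ≈ 0.0022026)
N(U) = 590655/454 (N(U) = 1301 + 1/454 = 590655/454)
1/N(sqrt(1260 - 1220)) = 1/(590655/454) = 454/590655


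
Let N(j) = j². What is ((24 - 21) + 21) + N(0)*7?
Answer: 24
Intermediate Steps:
((24 - 21) + 21) + N(0)*7 = ((24 - 21) + 21) + 0²*7 = (3 + 21) + 0*7 = 24 + 0 = 24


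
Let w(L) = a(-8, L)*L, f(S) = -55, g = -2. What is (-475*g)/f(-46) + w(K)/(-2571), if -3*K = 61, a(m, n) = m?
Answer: -1470838/84843 ≈ -17.336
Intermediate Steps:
K = -61/3 (K = -⅓*61 = -61/3 ≈ -20.333)
w(L) = -8*L
(-475*g)/f(-46) + w(K)/(-2571) = -475*(-2)/(-55) - 8*(-61/3)/(-2571) = 950*(-1/55) + (488/3)*(-1/2571) = -190/11 - 488/7713 = -1470838/84843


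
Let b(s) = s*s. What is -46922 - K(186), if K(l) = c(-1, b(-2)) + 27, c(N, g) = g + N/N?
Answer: -46954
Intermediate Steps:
b(s) = s²
c(N, g) = 1 + g (c(N, g) = g + 1 = 1 + g)
K(l) = 32 (K(l) = (1 + (-2)²) + 27 = (1 + 4) + 27 = 5 + 27 = 32)
-46922 - K(186) = -46922 - 1*32 = -46922 - 32 = -46954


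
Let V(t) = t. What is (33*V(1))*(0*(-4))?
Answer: 0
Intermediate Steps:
(33*V(1))*(0*(-4)) = (33*1)*(0*(-4)) = 33*0 = 0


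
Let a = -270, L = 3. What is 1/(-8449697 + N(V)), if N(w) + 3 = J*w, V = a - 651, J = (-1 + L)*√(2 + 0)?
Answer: -2112425/17849355826018 + 921*√2/35698711652036 ≈ -1.1831e-7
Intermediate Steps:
J = 2*√2 (J = (-1 + 3)*√(2 + 0) = 2*√2 ≈ 2.8284)
V = -921 (V = -270 - 651 = -921)
N(w) = -3 + 2*w*√2 (N(w) = -3 + (2*√2)*w = -3 + 2*w*√2)
1/(-8449697 + N(V)) = 1/(-8449697 + (-3 + 2*(-921)*√2)) = 1/(-8449697 + (-3 - 1842*√2)) = 1/(-8449700 - 1842*√2)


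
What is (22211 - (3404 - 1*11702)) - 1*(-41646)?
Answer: 72155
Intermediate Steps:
(22211 - (3404 - 1*11702)) - 1*(-41646) = (22211 - (3404 - 11702)) + 41646 = (22211 - 1*(-8298)) + 41646 = (22211 + 8298) + 41646 = 30509 + 41646 = 72155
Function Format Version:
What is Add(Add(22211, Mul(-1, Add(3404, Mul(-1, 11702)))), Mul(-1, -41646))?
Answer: 72155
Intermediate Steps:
Add(Add(22211, Mul(-1, Add(3404, Mul(-1, 11702)))), Mul(-1, -41646)) = Add(Add(22211, Mul(-1, Add(3404, -11702))), 41646) = Add(Add(22211, Mul(-1, -8298)), 41646) = Add(Add(22211, 8298), 41646) = Add(30509, 41646) = 72155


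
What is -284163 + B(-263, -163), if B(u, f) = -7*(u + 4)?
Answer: -282350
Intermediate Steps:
B(u, f) = -28 - 7*u (B(u, f) = -7*(4 + u) = -28 - 7*u)
-284163 + B(-263, -163) = -284163 + (-28 - 7*(-263)) = -284163 + (-28 + 1841) = -284163 + 1813 = -282350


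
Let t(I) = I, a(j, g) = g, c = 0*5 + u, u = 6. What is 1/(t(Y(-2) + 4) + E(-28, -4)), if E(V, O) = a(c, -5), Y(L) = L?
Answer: -⅓ ≈ -0.33333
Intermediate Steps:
c = 6 (c = 0*5 + 6 = 0 + 6 = 6)
E(V, O) = -5
1/(t(Y(-2) + 4) + E(-28, -4)) = 1/((-2 + 4) - 5) = 1/(2 - 5) = 1/(-3) = -⅓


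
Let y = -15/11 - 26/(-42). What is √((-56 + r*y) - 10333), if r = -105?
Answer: I*√1247609/11 ≈ 101.54*I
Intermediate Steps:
y = -172/231 (y = -15*1/11 - 26*(-1/42) = -15/11 + 13/21 = -172/231 ≈ -0.74459)
√((-56 + r*y) - 10333) = √((-56 - 105*(-172/231)) - 10333) = √((-56 + 860/11) - 10333) = √(244/11 - 10333) = √(-113419/11) = I*√1247609/11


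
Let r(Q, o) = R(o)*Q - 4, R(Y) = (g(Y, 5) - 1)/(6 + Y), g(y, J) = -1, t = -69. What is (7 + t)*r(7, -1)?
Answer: 2108/5 ≈ 421.60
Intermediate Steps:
R(Y) = -2/(6 + Y) (R(Y) = (-1 - 1)/(6 + Y) = -2/(6 + Y))
r(Q, o) = -4 - 2*Q/(6 + o) (r(Q, o) = (-2/(6 + o))*Q - 4 = -2*Q/(6 + o) - 4 = -4 - 2*Q/(6 + o))
(7 + t)*r(7, -1) = (7 - 69)*(2*(-12 - 1*7 - 2*(-1))/(6 - 1)) = -124*(-12 - 7 + 2)/5 = -124*(-17)/5 = -62*(-34/5) = 2108/5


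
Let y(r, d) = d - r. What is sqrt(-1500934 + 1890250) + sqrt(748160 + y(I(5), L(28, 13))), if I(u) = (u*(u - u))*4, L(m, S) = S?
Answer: sqrt(748173) + 2*sqrt(97329) ≈ 1488.9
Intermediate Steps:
I(u) = 0 (I(u) = (u*0)*4 = 0*4 = 0)
sqrt(-1500934 + 1890250) + sqrt(748160 + y(I(5), L(28, 13))) = sqrt(-1500934 + 1890250) + sqrt(748160 + (13 - 1*0)) = sqrt(389316) + sqrt(748160 + (13 + 0)) = 2*sqrt(97329) + sqrt(748160 + 13) = 2*sqrt(97329) + sqrt(748173) = sqrt(748173) + 2*sqrt(97329)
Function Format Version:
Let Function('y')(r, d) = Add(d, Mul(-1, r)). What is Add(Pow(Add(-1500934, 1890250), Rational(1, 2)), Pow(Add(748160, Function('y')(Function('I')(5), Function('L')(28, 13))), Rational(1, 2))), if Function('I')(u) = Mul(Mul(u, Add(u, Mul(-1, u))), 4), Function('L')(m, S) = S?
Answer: Add(Pow(748173, Rational(1, 2)), Mul(2, Pow(97329, Rational(1, 2)))) ≈ 1488.9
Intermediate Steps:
Function('I')(u) = 0 (Function('I')(u) = Mul(Mul(u, 0), 4) = Mul(0, 4) = 0)
Add(Pow(Add(-1500934, 1890250), Rational(1, 2)), Pow(Add(748160, Function('y')(Function('I')(5), Function('L')(28, 13))), Rational(1, 2))) = Add(Pow(Add(-1500934, 1890250), Rational(1, 2)), Pow(Add(748160, Add(13, Mul(-1, 0))), Rational(1, 2))) = Add(Pow(389316, Rational(1, 2)), Pow(Add(748160, Add(13, 0)), Rational(1, 2))) = Add(Mul(2, Pow(97329, Rational(1, 2))), Pow(Add(748160, 13), Rational(1, 2))) = Add(Mul(2, Pow(97329, Rational(1, 2))), Pow(748173, Rational(1, 2))) = Add(Pow(748173, Rational(1, 2)), Mul(2, Pow(97329, Rational(1, 2))))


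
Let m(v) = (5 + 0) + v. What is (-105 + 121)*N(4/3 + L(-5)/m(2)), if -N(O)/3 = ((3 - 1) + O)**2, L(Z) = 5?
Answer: -115600/147 ≈ -786.39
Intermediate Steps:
m(v) = 5 + v
N(O) = -3*(2 + O)**2 (N(O) = -3*((3 - 1) + O)**2 = -3*(2 + O)**2)
(-105 + 121)*N(4/3 + L(-5)/m(2)) = (-105 + 121)*(-3*(2 + (4/3 + 5/(5 + 2)))**2) = 16*(-3*(2 + (4*(1/3) + 5/7))**2) = 16*(-3*(2 + (4/3 + 5*(1/7)))**2) = 16*(-3*(2 + (4/3 + 5/7))**2) = 16*(-3*(2 + 43/21)**2) = 16*(-3*(85/21)**2) = 16*(-3*7225/441) = 16*(-7225/147) = -115600/147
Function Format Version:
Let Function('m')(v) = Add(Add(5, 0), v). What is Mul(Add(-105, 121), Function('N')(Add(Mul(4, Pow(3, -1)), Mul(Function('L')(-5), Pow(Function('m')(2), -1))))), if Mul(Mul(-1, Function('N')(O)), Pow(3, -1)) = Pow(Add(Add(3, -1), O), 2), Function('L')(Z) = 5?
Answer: Rational(-115600, 147) ≈ -786.39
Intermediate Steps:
Function('m')(v) = Add(5, v)
Function('N')(O) = Mul(-3, Pow(Add(2, O), 2)) (Function('N')(O) = Mul(-3, Pow(Add(Add(3, -1), O), 2)) = Mul(-3, Pow(Add(2, O), 2)))
Mul(Add(-105, 121), Function('N')(Add(Mul(4, Pow(3, -1)), Mul(Function('L')(-5), Pow(Function('m')(2), -1))))) = Mul(Add(-105, 121), Mul(-3, Pow(Add(2, Add(Mul(4, Pow(3, -1)), Mul(5, Pow(Add(5, 2), -1)))), 2))) = Mul(16, Mul(-3, Pow(Add(2, Add(Mul(4, Rational(1, 3)), Mul(5, Pow(7, -1)))), 2))) = Mul(16, Mul(-3, Pow(Add(2, Add(Rational(4, 3), Mul(5, Rational(1, 7)))), 2))) = Mul(16, Mul(-3, Pow(Add(2, Add(Rational(4, 3), Rational(5, 7))), 2))) = Mul(16, Mul(-3, Pow(Add(2, Rational(43, 21)), 2))) = Mul(16, Mul(-3, Pow(Rational(85, 21), 2))) = Mul(16, Mul(-3, Rational(7225, 441))) = Mul(16, Rational(-7225, 147)) = Rational(-115600, 147)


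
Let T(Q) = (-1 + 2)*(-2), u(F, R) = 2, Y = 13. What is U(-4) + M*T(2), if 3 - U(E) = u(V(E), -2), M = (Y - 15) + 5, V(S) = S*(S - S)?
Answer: -5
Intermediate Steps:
V(S) = 0 (V(S) = S*0 = 0)
M = 3 (M = (13 - 15) + 5 = -2 + 5 = 3)
T(Q) = -2 (T(Q) = 1*(-2) = -2)
U(E) = 1 (U(E) = 3 - 1*2 = 3 - 2 = 1)
U(-4) + M*T(2) = 1 + 3*(-2) = 1 - 6 = -5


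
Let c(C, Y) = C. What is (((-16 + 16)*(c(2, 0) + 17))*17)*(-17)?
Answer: 0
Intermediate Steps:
(((-16 + 16)*(c(2, 0) + 17))*17)*(-17) = (((-16 + 16)*(2 + 17))*17)*(-17) = ((0*19)*17)*(-17) = (0*17)*(-17) = 0*(-17) = 0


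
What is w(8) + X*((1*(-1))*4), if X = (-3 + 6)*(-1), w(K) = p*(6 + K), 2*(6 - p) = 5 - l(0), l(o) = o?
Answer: 61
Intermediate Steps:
p = 7/2 (p = 6 - (5 - 1*0)/2 = 6 - (5 + 0)/2 = 6 - ½*5 = 6 - 5/2 = 7/2 ≈ 3.5000)
w(K) = 21 + 7*K/2 (w(K) = 7*(6 + K)/2 = 21 + 7*K/2)
X = -3 (X = 3*(-1) = -3)
w(8) + X*((1*(-1))*4) = (21 + (7/2)*8) - 3*1*(-1)*4 = (21 + 28) - (-3)*4 = 49 - 3*(-4) = 49 + 12 = 61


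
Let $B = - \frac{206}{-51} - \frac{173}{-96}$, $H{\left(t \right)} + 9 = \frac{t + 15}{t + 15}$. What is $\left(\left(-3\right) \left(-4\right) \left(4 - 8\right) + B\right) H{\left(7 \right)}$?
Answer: $\frac{68803}{204} \approx 337.27$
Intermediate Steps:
$H{\left(t \right)} = -8$ ($H{\left(t \right)} = -9 + \frac{t + 15}{t + 15} = -9 + \frac{15 + t}{15 + t} = -9 + 1 = -8$)
$B = \frac{9533}{1632}$ ($B = \left(-206\right) \left(- \frac{1}{51}\right) - - \frac{173}{96} = \frac{206}{51} + \frac{173}{96} = \frac{9533}{1632} \approx 5.8413$)
$\left(\left(-3\right) \left(-4\right) \left(4 - 8\right) + B\right) H{\left(7 \right)} = \left(\left(-3\right) \left(-4\right) \left(4 - 8\right) + \frac{9533}{1632}\right) \left(-8\right) = \left(12 \left(-4\right) + \frac{9533}{1632}\right) \left(-8\right) = \left(-48 + \frac{9533}{1632}\right) \left(-8\right) = \left(- \frac{68803}{1632}\right) \left(-8\right) = \frac{68803}{204}$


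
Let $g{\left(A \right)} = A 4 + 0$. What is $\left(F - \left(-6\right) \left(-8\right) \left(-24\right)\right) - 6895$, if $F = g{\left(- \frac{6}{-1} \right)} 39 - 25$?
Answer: $-4832$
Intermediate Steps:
$g{\left(A \right)} = 4 A$ ($g{\left(A \right)} = 4 A + 0 = 4 A$)
$F = 911$ ($F = 4 \left(- \frac{6}{-1}\right) 39 - 25 = 4 \left(\left(-6\right) \left(-1\right)\right) 39 - 25 = 4 \cdot 6 \cdot 39 - 25 = 24 \cdot 39 - 25 = 936 - 25 = 911$)
$\left(F - \left(-6\right) \left(-8\right) \left(-24\right)\right) - 6895 = \left(911 - \left(-6\right) \left(-8\right) \left(-24\right)\right) - 6895 = \left(911 - 48 \left(-24\right)\right) - 6895 = \left(911 - -1152\right) - 6895 = \left(911 + 1152\right) - 6895 = 2063 - 6895 = -4832$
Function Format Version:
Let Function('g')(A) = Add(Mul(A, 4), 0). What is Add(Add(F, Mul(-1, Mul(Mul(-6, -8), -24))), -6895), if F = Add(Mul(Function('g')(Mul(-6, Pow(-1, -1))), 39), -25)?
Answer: -4832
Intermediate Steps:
Function('g')(A) = Mul(4, A) (Function('g')(A) = Add(Mul(4, A), 0) = Mul(4, A))
F = 911 (F = Add(Mul(Mul(4, Mul(-6, Pow(-1, -1))), 39), -25) = Add(Mul(Mul(4, Mul(-6, -1)), 39), -25) = Add(Mul(Mul(4, 6), 39), -25) = Add(Mul(24, 39), -25) = Add(936, -25) = 911)
Add(Add(F, Mul(-1, Mul(Mul(-6, -8), -24))), -6895) = Add(Add(911, Mul(-1, Mul(Mul(-6, -8), -24))), -6895) = Add(Add(911, Mul(-1, Mul(48, -24))), -6895) = Add(Add(911, Mul(-1, -1152)), -6895) = Add(Add(911, 1152), -6895) = Add(2063, -6895) = -4832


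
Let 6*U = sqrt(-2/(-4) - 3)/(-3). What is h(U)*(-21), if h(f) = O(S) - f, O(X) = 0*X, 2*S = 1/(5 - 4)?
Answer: -7*I*sqrt(10)/12 ≈ -1.8447*I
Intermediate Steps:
S = 1/2 (S = 1/(2*(5 - 4)) = (1/2)/1 = (1/2)*1 = 1/2 ≈ 0.50000)
O(X) = 0
U = -I*sqrt(10)/36 (U = (sqrt(-2/(-4) - 3)/(-3))/6 = (sqrt(-2*(-1/4) - 3)*(-1/3))/6 = (sqrt(1/2 - 3)*(-1/3))/6 = (sqrt(-5/2)*(-1/3))/6 = ((I*sqrt(10)/2)*(-1/3))/6 = (-I*sqrt(10)/6)/6 = -I*sqrt(10)/36 ≈ -0.087841*I)
h(f) = -f (h(f) = 0 - f = -f)
h(U)*(-21) = -(-1)*I*sqrt(10)/36*(-21) = (I*sqrt(10)/36)*(-21) = -7*I*sqrt(10)/12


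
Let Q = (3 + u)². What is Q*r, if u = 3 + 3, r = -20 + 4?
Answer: -1296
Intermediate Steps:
r = -16
u = 6
Q = 81 (Q = (3 + 6)² = 9² = 81)
Q*r = 81*(-16) = -1296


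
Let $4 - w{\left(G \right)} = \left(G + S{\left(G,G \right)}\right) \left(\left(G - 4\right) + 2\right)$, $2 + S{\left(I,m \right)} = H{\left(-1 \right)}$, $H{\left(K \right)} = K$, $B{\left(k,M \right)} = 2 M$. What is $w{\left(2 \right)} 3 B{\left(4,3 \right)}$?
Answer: $72$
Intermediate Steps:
$S{\left(I,m \right)} = -3$ ($S{\left(I,m \right)} = -2 - 1 = -3$)
$w{\left(G \right)} = 4 - \left(-3 + G\right) \left(-2 + G\right)$ ($w{\left(G \right)} = 4 - \left(G - 3\right) \left(\left(G - 4\right) + 2\right) = 4 - \left(-3 + G\right) \left(\left(G - 4\right) + 2\right) = 4 - \left(-3 + G\right) \left(\left(-4 + G\right) + 2\right) = 4 - \left(-3 + G\right) \left(-2 + G\right)$)
$w{\left(2 \right)} 3 B{\left(4,3 \right)} = \left(-2 - 2^{2} + 5 \cdot 2\right) 3 \cdot 2 \cdot 3 = \left(-2 - 4 + 10\right) 3 \cdot 6 = 4 \cdot 3 \cdot 6 = 12 \cdot 6 = 72$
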